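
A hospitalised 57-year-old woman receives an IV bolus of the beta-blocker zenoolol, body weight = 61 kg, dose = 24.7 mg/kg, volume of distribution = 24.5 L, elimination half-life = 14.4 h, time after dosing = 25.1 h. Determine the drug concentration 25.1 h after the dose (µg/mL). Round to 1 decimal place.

Total dose = 24.7 × 61 = 1507 mg
C₀ = Dose / Vd = 1507 / 24.5 = 61.51 mg/L
k = ln2 / t½ = 0.693147 / 14.4 = 0.04814 h⁻¹
C = C₀ · e^(−k·t) = 61.51 × e^(−0.04814 × 25.1)
  = 61.51 × 0.2987 = 18.37 mg/L
(18.37 mg/L = 18.37 µg/mL)

18.4 µg/mL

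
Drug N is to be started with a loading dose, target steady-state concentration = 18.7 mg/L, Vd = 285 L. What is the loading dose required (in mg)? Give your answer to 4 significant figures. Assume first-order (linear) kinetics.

LD = Css × Vd = 18.7 × 285 = 5330 mg

5330 mg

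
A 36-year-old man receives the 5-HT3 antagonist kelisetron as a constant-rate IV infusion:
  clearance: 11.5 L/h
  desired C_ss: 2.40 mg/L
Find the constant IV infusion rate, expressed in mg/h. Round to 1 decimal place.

27.6 mg/h

At steady state, infusion rate R₀ = Css × CL = 2.40 × 11.50 = 27.60 mg/h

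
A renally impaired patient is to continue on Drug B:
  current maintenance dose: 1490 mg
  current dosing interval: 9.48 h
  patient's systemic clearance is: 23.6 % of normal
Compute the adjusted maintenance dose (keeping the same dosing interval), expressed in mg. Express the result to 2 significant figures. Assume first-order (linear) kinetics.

350 mg

To keep the same average steady-state level, dosing rate must scale with clearance.
CL ratio = 23.6 / 100 = 0.2360
New dose (same interval) = 1490 × 0.2360 = 351.6 mg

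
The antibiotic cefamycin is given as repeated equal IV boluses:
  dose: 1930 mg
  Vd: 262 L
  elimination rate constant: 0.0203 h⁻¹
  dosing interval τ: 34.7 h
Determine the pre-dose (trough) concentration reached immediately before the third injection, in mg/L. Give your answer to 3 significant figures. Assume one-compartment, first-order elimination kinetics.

5.44 mg/L

C₀ per dose = Dose / Vd = 1930 / 262 = 7.366 mg/L
Fraction remaining after one interval: r = e^(−kτ) = e^(−0.02030 × 34.7) = 0.4944
Before dose 3, 2 doses have been given (aged 1τ, 2τ).
C_trough = C₀ × (r + r²) = 7.366 × (0.4944 + 0.2444) = 5.442 mg/L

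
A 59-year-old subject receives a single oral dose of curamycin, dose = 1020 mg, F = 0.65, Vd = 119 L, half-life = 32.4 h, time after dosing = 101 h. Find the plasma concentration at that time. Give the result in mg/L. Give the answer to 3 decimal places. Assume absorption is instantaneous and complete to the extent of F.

0.642 mg/L

Amount reaching circulation = F × Dose = 0.65 × 1020 = 663.0 mg
C₀ = F·Dose / Vd = 663.0 / 119 = 5.571 mg/L
k = ln2 / t½ = 0.693147 / 32.4 = 0.02139 h⁻¹
C = C₀ · e^(−k·t) = 5.571 × e^(−0.02139 × 101)
  = 5.571 × 0.1153 = 0.6423 mg/L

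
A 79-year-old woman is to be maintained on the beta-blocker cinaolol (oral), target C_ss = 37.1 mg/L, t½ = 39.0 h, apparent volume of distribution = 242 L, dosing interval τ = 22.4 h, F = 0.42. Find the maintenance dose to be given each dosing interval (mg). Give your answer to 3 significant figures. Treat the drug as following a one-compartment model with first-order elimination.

k = ln2 / t½ = 0.693147 / 39.0 = 0.01777 h⁻¹
CL = k × Vd = 0.01777 × 242 = 4.300 L/h
At steady state, F × (Dose/τ) = Css × CL.
Dose = Css × CL × τ / F = 37.1 × 4.300 × 22.4 / 0.42 = 8508 mg

8510 mg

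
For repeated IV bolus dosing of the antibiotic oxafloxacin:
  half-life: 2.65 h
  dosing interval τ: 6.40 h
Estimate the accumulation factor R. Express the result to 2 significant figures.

1.2

k = ln2 / t½ = 0.693147 / 2.65 = 0.2616 h⁻¹
e^(−kτ) = e^(−0.2616 × 6.40) = 0.1875
Accumulation ratio R = 1 / (1 − e^(−kτ)) = 1 / (1 − 0.1875) = 1.231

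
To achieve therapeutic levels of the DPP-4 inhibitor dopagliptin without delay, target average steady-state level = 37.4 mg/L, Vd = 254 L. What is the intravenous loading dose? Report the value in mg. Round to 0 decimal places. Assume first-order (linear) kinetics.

9500 mg

LD = Css × Vd = 37.4 × 254 = 9500 mg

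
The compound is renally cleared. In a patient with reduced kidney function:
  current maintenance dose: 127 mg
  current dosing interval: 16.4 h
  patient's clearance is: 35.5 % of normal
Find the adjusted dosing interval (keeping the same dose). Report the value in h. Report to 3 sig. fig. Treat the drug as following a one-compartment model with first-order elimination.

To keep the same average steady-state level, dosing rate must scale with clearance.
CL ratio = 35.5 / 100 = 0.3550
New interval (same dose) = 16.4 / 0.3550 = 46.20 h

46.2 h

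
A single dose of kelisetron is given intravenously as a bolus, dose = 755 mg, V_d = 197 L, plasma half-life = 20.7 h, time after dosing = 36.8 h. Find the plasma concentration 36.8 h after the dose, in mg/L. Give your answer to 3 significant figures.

C₀ = Dose / Vd = 755.0 / 197 = 3.832 mg/L
k = ln2 / t½ = 0.693147 / 20.7 = 0.03349 h⁻¹
C = C₀ · e^(−k·t) = 3.832 × e^(−0.03349 × 36.8)
  = 3.832 × 0.2916 = 1.117 mg/L

1.12 mg/L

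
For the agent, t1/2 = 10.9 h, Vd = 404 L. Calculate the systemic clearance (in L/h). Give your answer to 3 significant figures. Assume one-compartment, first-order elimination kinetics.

25.7 L/h

k = ln2 / t½ = 0.693147 / 10.9 = 0.06359 h⁻¹
CL = k × Vd = 0.06359 × 404 = 25.69 L/h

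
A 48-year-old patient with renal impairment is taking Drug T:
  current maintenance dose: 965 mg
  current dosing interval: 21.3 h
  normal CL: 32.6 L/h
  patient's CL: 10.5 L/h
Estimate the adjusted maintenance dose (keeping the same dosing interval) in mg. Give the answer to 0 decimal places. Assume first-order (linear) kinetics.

311 mg

To keep the same average steady-state level, dosing rate must scale with clearance.
CL ratio = 10.5 / 32.6 = 0.3221
New dose (same interval) = 965 × 0.3221 = 310.8 mg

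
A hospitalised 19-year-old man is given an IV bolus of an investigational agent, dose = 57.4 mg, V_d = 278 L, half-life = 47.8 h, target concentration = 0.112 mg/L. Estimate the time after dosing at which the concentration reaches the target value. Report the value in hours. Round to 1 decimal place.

42.2 h

C₀ = Dose / Vd = 57.40 / 278 = 0.2065 mg/L
k = ln2 / t½ = 0.693147 / 47.8 = 0.01450 h⁻¹
t = ln(C₀ / C) / k = ln(0.2065 / 0.112) / 0.01450
  = ln(1.844) / 0.01450 = 0.6119 / 0.01450 = 42.20 h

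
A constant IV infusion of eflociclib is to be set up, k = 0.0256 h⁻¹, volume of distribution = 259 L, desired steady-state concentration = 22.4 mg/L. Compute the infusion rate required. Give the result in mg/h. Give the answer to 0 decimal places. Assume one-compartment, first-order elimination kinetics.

CL = k × Vd = 0.02560 × 259 = 6.630 L/h
At steady state, infusion rate R₀ = Css × CL = 22.4 × 6.630 = 148.5 mg/h

149 mg/h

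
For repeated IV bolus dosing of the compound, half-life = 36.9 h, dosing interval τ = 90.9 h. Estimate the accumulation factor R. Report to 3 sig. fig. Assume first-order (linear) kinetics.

k = ln2 / t½ = 0.693147 / 36.9 = 0.01878 h⁻¹
e^(−kτ) = e^(−0.01878 × 90.9) = 0.1814
Accumulation ratio R = 1 / (1 − e^(−kτ)) = 1 / (1 − 0.1814) = 1.222

1.22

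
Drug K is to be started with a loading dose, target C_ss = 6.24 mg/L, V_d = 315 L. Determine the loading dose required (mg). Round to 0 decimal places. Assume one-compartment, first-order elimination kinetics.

LD = Css × Vd = 6.24 × 315 = 1966 mg

1966 mg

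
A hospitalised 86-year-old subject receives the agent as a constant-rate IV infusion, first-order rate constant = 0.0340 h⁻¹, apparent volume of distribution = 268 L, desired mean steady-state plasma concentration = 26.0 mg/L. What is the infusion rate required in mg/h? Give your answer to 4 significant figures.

CL = k × Vd = 0.03400 × 268 = 9.112 L/h
At steady state, infusion rate R₀ = Css × CL = 26.0 × 9.112 = 236.9 mg/h

236.9 mg/h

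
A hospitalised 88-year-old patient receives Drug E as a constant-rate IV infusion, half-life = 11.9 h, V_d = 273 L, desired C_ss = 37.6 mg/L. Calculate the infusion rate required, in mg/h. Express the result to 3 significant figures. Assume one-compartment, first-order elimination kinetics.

k = ln2 / t½ = 0.693147 / 11.9 = 0.05825 h⁻¹
CL = k × Vd = 0.05825 × 273 = 15.90 L/h
At steady state, infusion rate R₀ = Css × CL = 37.6 × 15.90 = 597.8 mg/h

598 mg/h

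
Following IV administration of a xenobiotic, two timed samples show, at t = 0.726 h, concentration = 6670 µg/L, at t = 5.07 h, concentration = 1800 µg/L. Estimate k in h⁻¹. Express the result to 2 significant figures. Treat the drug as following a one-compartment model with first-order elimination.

k = ln(C₁/C₂) / (t₂ − t₁) = ln(6670/1800) / (5.07 − 0.726)
  = 1.310 / 4.344 = 0.3016 h⁻¹

0.30 h⁻¹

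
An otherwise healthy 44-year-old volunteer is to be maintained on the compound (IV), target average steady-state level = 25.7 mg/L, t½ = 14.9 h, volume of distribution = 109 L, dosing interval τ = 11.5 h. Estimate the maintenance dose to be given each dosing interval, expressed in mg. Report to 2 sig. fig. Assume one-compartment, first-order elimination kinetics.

k = ln2 / t½ = 0.693147 / 14.9 = 0.04652 h⁻¹
CL = k × Vd = 0.04652 × 109 = 5.071 L/h
At steady state, Dose/τ = Css × CL.
Dose = Css × CL × τ = 25.7 × 5.071 × 11.5 = 1499 mg

1500 mg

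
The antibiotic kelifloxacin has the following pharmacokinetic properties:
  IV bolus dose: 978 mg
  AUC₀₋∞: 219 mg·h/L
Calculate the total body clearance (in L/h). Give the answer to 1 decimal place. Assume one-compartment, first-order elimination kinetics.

4.5 L/h

CL = Dose / AUC = 978 / 219 = 4.466 L/h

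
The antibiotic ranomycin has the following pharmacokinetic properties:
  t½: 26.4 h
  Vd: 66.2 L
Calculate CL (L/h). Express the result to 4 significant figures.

k = ln2 / t½ = 0.693147 / 26.4 = 0.02626 h⁻¹
CL = k × Vd = 0.02626 × 66.2 = 1.738 L/h

1.738 L/h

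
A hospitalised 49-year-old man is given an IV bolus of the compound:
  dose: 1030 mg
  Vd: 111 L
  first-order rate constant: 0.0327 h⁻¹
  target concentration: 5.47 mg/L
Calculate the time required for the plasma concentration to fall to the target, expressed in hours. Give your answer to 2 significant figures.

C₀ = Dose / Vd = 1030 / 111 = 9.279 mg/L
t = ln(C₀ / C) / k = ln(9.279 / 5.47) / 0.03270
  = ln(1.696) / 0.03270 = 0.5283 / 0.03270 = 16.16 h

16 h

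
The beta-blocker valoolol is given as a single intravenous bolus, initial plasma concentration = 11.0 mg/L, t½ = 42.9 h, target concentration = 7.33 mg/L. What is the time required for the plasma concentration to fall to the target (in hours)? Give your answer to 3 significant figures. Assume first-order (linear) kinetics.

25.1 h

k = ln2 / t½ = 0.693147 / 42.9 = 0.01616 h⁻¹
t = ln(C₀ / C) / k = ln(11.00 / 7.33) / 0.01616
  = ln(1.501) / 0.01616 = 0.4061 / 0.01616 = 25.13 h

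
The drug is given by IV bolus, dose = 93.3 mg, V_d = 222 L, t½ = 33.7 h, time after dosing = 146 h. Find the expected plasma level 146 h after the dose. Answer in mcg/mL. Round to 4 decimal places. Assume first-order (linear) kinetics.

0.0209 mcg/mL

C₀ = Dose / Vd = 93.30 / 222 = 0.4203 mg/L
k = ln2 / t½ = 0.693147 / 33.7 = 0.02057 h⁻¹
C = C₀ · e^(−k·t) = 0.4203 × e^(−0.02057 × 146)
  = 0.4203 × 0.04963 = 0.02086 mg/L
(0.02086 mg/L = 0.02086 mcg/mL)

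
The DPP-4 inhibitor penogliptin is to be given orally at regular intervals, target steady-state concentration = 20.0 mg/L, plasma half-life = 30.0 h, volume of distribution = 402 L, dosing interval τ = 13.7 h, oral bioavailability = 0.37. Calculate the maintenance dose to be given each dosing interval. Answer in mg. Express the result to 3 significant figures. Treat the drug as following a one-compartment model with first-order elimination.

k = ln2 / t½ = 0.693147 / 30.0 = 0.02310 h⁻¹
CL = k × Vd = 0.02310 × 402 = 9.286 L/h
At steady state, F × (Dose/τ) = Css × CL.
Dose = Css × CL × τ / F = 20.0 × 9.286 × 13.7 / 0.37 = 6877 mg

6880 mg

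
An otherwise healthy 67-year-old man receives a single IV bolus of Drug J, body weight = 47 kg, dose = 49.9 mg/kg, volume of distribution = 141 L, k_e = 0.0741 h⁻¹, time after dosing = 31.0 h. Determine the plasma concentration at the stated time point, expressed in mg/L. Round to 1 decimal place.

Total dose = 49.9 × 47 = 2345 mg
C₀ = Dose / Vd = 2345 / 141 = 16.63 mg/L
C = C₀ · e^(−k·t) = 16.63 × e^(−0.07410 × 31.0)
  = 16.63 × 0.1006 = 1.673 mg/L

1.7 mg/L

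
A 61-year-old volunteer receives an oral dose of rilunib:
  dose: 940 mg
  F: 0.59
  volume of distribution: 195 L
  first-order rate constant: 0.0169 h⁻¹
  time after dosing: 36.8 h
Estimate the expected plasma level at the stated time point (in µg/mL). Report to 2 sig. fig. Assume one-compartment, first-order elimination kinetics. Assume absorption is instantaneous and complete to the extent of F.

1.5 µg/mL

Amount reaching circulation = F × Dose = 0.59 × 940.0 = 554.6 mg
C₀ = F·Dose / Vd = 554.6 / 195 = 2.844 mg/L
C = C₀ · e^(−k·t) = 2.844 × e^(−0.01690 × 36.8)
  = 2.844 × 0.5369 = 1.527 mg/L
(1.527 mg/L = 1.527 µg/mL)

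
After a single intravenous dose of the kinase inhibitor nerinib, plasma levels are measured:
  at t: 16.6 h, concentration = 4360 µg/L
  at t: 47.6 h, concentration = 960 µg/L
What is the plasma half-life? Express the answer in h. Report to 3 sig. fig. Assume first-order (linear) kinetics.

14.2 h

k = ln(C₁/C₂) / (t₂ − t₁) = ln(4360/960) / (47.6 − 16.6)
  = 1.513 / 31.00 = 0.04881 h⁻¹
t½ = ln2 / k = 0.693147 / 0.04881 = 14.20 h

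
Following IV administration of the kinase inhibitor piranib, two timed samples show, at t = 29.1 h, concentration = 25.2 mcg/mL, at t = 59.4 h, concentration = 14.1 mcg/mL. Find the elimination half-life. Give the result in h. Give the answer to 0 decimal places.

36 h

k = ln(C₁/C₂) / (t₂ − t₁) = ln(25.2/14.1) / (59.4 − 29.1)
  = 0.5807 / 30.30 = 0.01917 h⁻¹
t½ = ln2 / k = 0.693147 / 0.01917 = 36.16 h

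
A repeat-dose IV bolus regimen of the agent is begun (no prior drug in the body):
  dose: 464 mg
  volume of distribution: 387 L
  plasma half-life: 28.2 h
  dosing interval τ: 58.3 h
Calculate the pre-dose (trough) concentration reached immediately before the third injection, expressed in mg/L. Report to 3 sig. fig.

0.354 mg/L

C₀ per dose = Dose / Vd = 464 / 387 = 1.199 mg/L
k = ln2 / t½ = 0.693147 / 28.2 = 0.02458 h⁻¹
Fraction remaining after one interval: r = e^(−kτ) = e^(−0.02458 × 58.3) = 0.2386
Before dose 3, 2 doses have been given (aged 1τ, 2τ).
C_trough = C₀ × (r + r²) = 1.199 × (0.2386 + 0.05693) = 0.3543 mg/L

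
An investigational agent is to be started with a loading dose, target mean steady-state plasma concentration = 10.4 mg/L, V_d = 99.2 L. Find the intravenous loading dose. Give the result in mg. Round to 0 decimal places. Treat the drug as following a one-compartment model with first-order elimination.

1032 mg

LD = Css × Vd = 10.4 × 99.2 = 1032 mg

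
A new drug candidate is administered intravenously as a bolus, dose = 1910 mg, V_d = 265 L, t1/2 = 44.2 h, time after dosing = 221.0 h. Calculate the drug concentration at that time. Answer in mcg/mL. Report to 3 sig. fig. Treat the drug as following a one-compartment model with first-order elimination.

C₀ = Dose / Vd = 1910 / 265 = 7.208 mg/L
k = ln2 / t½ = 0.693147 / 44.2 = 0.01568 h⁻¹
t / t½ = 221.0 / 44.2 = 5 half-lives
C = C₀ × (1/2)^5 = 7.208 × 0.03125 = 0.2253 mg/L
(0.2253 mg/L = 0.2253 mcg/mL)

0.225 mcg/mL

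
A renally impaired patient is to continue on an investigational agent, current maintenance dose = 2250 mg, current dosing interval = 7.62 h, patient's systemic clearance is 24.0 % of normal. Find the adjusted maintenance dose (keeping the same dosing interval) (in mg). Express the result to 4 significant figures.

To keep the same average steady-state level, dosing rate must scale with clearance.
CL ratio = 24.0 / 100 = 0.2400
New dose (same interval) = 2250 × 0.2400 = 540.0 mg

540.0 mg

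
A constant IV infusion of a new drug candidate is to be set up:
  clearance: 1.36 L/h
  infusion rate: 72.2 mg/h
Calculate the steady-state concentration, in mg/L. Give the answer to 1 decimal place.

At steady state Css = R₀ / CL = 72.2 / 1.360 = 53.09 mg/L

53.1 mg/L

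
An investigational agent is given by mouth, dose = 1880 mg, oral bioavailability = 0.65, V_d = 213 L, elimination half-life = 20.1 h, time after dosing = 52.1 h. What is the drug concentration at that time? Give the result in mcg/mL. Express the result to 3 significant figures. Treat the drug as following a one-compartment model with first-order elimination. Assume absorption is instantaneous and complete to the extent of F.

Amount reaching circulation = F × Dose = 0.65 × 1880 = 1222 mg
C₀ = F·Dose / Vd = 1222 / 213 = 5.737 mg/L
k = ln2 / t½ = 0.693147 / 20.1 = 0.03448 h⁻¹
C = C₀ · e^(−k·t) = 5.737 × e^(−0.03448 × 52.1)
  = 5.737 × 0.1659 = 0.9518 mg/L
(0.9518 mg/L = 0.9518 mcg/mL)

0.952 mcg/mL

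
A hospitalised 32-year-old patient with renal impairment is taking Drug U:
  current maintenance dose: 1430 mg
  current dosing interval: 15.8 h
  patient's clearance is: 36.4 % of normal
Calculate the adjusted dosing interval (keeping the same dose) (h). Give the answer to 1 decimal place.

43.4 h

To keep the same average steady-state level, dosing rate must scale with clearance.
CL ratio = 36.4 / 100 = 0.3640
New interval (same dose) = 15.8 / 0.3640 = 43.41 h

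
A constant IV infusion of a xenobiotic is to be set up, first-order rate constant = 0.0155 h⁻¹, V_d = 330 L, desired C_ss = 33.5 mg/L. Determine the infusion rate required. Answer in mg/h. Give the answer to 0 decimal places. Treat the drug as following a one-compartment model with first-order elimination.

171 mg/h

CL = k × Vd = 0.01550 × 330 = 5.115 L/h
At steady state, infusion rate R₀ = Css × CL = 33.5 × 5.115 = 171.4 mg/h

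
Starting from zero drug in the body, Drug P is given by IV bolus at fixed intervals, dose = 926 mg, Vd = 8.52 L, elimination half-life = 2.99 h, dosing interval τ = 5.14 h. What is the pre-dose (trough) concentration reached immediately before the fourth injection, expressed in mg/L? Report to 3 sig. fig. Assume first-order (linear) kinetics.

46.1 mg/L

C₀ per dose = Dose / Vd = 926 / 8.52 = 108.7 mg/L
k = ln2 / t½ = 0.693147 / 2.99 = 0.2318 h⁻¹
Fraction remaining after one interval: r = e^(−kτ) = e^(−0.2318 × 5.14) = 0.3038
Before dose 4, 3 doses have been given (aged 1τ, 2τ, 3τ).
C_trough = C₀ × (r + r² + … + r^3) = C₀ × r(1−r^3)/(1−r)
        = 108.7 × 0.3038 × (1 − 0.02804) / (1 − 0.3038) = 46.10 mg/L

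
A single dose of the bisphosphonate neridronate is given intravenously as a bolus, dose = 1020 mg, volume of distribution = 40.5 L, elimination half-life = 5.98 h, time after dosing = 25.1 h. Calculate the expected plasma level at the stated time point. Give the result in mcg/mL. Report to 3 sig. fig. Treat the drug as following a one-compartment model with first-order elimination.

1.37 mcg/mL

C₀ = Dose / Vd = 1020 / 40.5 = 25.19 mg/L
k = ln2 / t½ = 0.693147 / 5.98 = 0.1159 h⁻¹
C = C₀ · e^(−k·t) = 25.19 × e^(−0.1159 × 25.1)
  = 25.19 × 0.05453 = 1.374 mg/L
(1.374 mg/L = 1.374 mcg/mL)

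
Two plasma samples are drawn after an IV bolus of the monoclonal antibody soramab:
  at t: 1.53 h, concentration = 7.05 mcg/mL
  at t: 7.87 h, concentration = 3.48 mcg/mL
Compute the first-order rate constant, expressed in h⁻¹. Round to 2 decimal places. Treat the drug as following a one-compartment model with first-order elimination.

0.11 h⁻¹

k = ln(C₁/C₂) / (t₂ − t₁) = ln(7.05/3.48) / (7.87 − 1.53)
  = 0.7060 / 6.340 = 0.1114 h⁻¹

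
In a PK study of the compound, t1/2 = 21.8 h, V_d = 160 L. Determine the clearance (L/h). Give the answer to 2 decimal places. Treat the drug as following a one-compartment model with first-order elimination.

k = ln2 / t½ = 0.693147 / 21.8 = 0.03180 h⁻¹
CL = k × Vd = 0.03180 × 160 = 5.088 L/h

5.09 L/h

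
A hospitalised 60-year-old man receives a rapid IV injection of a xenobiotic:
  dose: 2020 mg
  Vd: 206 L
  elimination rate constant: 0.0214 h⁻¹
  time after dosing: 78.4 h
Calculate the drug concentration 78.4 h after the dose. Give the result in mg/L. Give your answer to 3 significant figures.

1.83 mg/L

C₀ = Dose / Vd = 2020 / 206 = 9.806 mg/L
C = C₀ · e^(−k·t) = 9.806 × e^(−0.02140 × 78.4)
  = 9.806 × 0.1868 = 1.832 mg/L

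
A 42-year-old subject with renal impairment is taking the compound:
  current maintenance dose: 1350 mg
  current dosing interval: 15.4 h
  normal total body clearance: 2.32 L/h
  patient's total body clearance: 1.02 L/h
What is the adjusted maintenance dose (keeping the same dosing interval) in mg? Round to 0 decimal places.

To keep the same average steady-state level, dosing rate must scale with clearance.
CL ratio = 1.02 / 2.32 = 0.4397
New dose (same interval) = 1350 × 0.4397 = 593.6 mg

594 mg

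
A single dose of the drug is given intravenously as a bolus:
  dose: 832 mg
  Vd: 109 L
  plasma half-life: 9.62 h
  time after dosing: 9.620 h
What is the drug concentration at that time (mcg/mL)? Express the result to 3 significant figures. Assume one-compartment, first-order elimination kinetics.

3.82 mcg/mL

C₀ = Dose / Vd = 832.0 / 109 = 7.633 mg/L
k = ln2 / t½ = 0.693147 / 9.62 = 0.07205 h⁻¹
t / t½ = 9.620 / 9.62 = 1 half-lives
C = C₀ × (1/2)^1 = 7.633 × 0.5000 = 3.817 mg/L
(3.817 mg/L = 3.817 mcg/mL)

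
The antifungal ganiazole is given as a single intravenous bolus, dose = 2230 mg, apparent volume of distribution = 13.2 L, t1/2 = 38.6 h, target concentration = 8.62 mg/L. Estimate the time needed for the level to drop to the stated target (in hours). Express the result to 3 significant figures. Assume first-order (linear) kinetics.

C₀ = Dose / Vd = 2230 / 13.2 = 168.9 mg/L
k = ln2 / t½ = 0.693147 / 38.6 = 0.01796 h⁻¹
t = ln(C₀ / C) / k = ln(168.9 / 8.62) / 0.01796
  = ln(19.59) / 0.01796 = 2.975 / 0.01796 = 165.6 h

166 h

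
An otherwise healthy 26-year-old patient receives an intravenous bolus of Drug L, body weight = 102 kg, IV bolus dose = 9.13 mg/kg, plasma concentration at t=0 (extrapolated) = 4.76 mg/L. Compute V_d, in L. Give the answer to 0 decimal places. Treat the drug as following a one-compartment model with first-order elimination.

Dose = 9.13 × 102 = 931.3 mg
Vd = Dose / C₀ = 931.3 / 4.76 = 195.7 L

196 L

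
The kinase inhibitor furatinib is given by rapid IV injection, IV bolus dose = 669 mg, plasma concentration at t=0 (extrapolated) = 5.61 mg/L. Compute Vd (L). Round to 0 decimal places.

119 L

Vd = Dose / C₀ = 669.0 / 5.61 = 119.3 L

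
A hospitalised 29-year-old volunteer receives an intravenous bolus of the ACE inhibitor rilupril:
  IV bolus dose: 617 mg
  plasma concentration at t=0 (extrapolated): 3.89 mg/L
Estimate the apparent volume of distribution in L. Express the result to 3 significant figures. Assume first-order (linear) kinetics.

159 L

Vd = Dose / C₀ = 617.0 / 3.89 = 158.6 L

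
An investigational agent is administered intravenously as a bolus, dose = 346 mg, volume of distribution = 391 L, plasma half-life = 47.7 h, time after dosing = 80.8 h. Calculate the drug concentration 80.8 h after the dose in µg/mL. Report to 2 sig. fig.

0.27 µg/mL

C₀ = Dose / Vd = 346.0 / 391 = 0.8849 mg/L
k = ln2 / t½ = 0.693147 / 47.7 = 0.01453 h⁻¹
C = C₀ · e^(−k·t) = 0.8849 × e^(−0.01453 × 80.8)
  = 0.8849 × 0.3091 = 0.2735 mg/L
(0.2735 mg/L = 0.2735 µg/mL)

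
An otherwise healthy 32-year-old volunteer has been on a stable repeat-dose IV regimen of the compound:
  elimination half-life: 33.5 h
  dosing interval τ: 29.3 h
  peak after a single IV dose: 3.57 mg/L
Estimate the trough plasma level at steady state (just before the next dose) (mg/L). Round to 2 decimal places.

k = ln2 / t½ = 0.693147 / 33.5 = 0.02069 h⁻¹
e^(−kτ) = e^(−0.02069 × 29.3) = 0.5454
Accumulation ratio R = 1 / (1 − e^(−kτ)) = 1 / (1 − 0.5454) = 2.200
Steady-state trough = C₀ × R × e^(−kτ) = 3.57 × 2.200 × 0.5454 = 4.284 mg/L

4.28 mg/L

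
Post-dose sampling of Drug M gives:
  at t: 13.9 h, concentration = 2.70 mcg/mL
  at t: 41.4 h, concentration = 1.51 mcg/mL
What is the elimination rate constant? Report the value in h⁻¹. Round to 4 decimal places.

k = ln(C₁/C₂) / (t₂ − t₁) = ln(2.70/1.51) / (41.4 − 13.9)
  = 0.5811 / 27.50 = 0.02113 h⁻¹

0.0211 h⁻¹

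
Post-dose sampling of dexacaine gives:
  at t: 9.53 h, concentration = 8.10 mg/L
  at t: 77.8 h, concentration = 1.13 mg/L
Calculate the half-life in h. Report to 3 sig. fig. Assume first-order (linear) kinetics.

k = ln(C₁/C₂) / (t₂ − t₁) = ln(8.10/1.13) / (77.8 − 9.53)
  = 1.970 / 68.27 = 0.02886 h⁻¹
t½ = ln2 / k = 0.693147 / 0.02886 = 24.02 h

24.0 h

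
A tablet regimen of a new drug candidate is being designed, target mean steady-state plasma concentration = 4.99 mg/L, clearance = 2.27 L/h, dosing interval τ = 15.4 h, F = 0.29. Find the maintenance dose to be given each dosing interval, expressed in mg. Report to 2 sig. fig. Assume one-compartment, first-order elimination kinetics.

At steady state, F × (Dose/τ) = Css × CL.
Dose = Css × CL × τ / F = 4.99 × 2.270 × 15.4 / 0.29 = 601.5 mg

600 mg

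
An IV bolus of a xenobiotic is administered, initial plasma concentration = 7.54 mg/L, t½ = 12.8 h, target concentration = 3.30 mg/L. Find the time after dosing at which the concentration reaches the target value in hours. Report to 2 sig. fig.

k = ln2 / t½ = 0.693147 / 12.8 = 0.05415 h⁻¹
t = ln(C₀ / C) / k = ln(7.540 / 3.30) / 0.05415
  = ln(2.285) / 0.05415 = 0.8264 / 0.05415 = 15.26 h

15 h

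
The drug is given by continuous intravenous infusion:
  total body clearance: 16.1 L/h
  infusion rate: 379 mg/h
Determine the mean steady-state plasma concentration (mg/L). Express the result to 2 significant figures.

At steady state Css = R₀ / CL = 379 / 16.10 = 23.54 mg/L

24 mg/L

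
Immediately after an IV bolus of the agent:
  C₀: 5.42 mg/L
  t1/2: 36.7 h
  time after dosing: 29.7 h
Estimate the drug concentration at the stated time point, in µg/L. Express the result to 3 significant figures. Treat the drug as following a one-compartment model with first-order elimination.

3090 µg/L

k = ln2 / t½ = 0.693147 / 36.7 = 0.01889 h⁻¹
C = C₀ · e^(−k·t) = 5.420 × e^(−0.01889 × 29.7)
  = 5.420 × 0.5706 = 3.093 mg/L
Convert: 3.093 mg/L × 1000 = 3093 µg/L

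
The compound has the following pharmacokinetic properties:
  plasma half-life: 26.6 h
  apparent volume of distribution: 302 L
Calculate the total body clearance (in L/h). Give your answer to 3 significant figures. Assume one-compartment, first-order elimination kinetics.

k = ln2 / t½ = 0.693147 / 26.6 = 0.02606 h⁻¹
CL = k × Vd = 0.02606 × 302 = 7.870 L/h

7.87 L/h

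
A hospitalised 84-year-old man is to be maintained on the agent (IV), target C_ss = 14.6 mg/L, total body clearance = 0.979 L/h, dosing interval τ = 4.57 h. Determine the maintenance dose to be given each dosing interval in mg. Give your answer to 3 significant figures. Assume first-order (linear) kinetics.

65.3 mg

At steady state, Dose/τ = Css × CL.
Dose = Css × CL × τ = 14.6 × 0.9790 × 4.57 = 65.32 mg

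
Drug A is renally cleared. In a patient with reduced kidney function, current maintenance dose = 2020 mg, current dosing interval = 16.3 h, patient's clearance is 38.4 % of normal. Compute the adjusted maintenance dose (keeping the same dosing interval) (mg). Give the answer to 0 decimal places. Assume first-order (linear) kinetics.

To keep the same average steady-state level, dosing rate must scale with clearance.
CL ratio = 38.4 / 100 = 0.3840
New dose (same interval) = 2020 × 0.3840 = 775.7 mg

776 mg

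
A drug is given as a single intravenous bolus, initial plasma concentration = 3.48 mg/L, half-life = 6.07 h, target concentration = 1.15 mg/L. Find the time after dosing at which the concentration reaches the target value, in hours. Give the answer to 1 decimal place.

k = ln2 / t½ = 0.693147 / 6.07 = 0.1142 h⁻¹
t = ln(C₀ / C) / k = ln(3.480 / 1.15) / 0.1142
  = ln(3.026) / 0.1142 = 1.107 / 0.1142 = 9.694 h

9.7 h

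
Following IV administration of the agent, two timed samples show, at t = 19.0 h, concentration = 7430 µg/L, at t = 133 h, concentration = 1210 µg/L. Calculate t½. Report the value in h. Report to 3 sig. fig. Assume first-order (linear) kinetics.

k = ln(C₁/C₂) / (t₂ − t₁) = ln(7430/1210) / (133 − 19.0)
  = 1.815 / 114.0 = 0.01592 h⁻¹
t½ = ln2 / k = 0.693147 / 0.01592 = 43.54 h

43.5 h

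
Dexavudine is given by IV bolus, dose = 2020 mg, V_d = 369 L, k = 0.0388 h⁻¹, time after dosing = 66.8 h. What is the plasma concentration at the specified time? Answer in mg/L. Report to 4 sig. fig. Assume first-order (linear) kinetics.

C₀ = Dose / Vd = 2020 / 369 = 5.474 mg/L
C = C₀ · e^(−k·t) = 5.474 × e^(−0.03880 × 66.8)
  = 5.474 × 0.07488 = 0.4099 mg/L

0.4099 mg/L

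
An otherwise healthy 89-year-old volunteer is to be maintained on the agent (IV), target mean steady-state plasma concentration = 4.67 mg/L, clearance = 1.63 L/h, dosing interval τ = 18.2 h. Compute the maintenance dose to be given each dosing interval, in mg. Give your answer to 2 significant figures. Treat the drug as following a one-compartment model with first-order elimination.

At steady state, Dose/τ = Css × CL.
Dose = Css × CL × τ = 4.67 × 1.630 × 18.2 = 138.5 mg

140 mg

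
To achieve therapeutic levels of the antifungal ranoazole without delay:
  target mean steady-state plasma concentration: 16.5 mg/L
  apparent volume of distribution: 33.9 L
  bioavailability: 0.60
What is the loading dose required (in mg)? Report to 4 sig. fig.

932.3 mg

LD = Css × Vd / F = 16.5 × 33.9 / 0.60 = 932.3 mg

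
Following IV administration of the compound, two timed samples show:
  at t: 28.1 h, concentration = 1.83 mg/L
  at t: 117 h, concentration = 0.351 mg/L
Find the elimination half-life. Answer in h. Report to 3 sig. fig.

37.3 h

k = ln(C₁/C₂) / (t₂ − t₁) = ln(1.83/0.351) / (117 − 28.1)
  = 1.651 / 88.90 = 0.01857 h⁻¹
t½ = ln2 / k = 0.693147 / 0.01857 = 37.33 h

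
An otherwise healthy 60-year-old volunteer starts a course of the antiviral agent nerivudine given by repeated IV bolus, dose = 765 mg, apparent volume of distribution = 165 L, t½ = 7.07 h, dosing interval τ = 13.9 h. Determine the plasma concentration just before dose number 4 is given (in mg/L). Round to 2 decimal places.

1.57 mg/L

C₀ per dose = Dose / Vd = 765 / 165 = 4.636 mg/L
k = ln2 / t½ = 0.693147 / 7.07 = 0.09804 h⁻¹
Fraction remaining after one interval: r = e^(−kτ) = e^(−0.09804 × 13.9) = 0.2560
Before dose 4, 3 doses have been given (aged 1τ, 2τ, 3τ).
C_trough = C₀ × (r + r² + … + r^3) = C₀ × r(1−r^3)/(1−r)
        = 4.636 × 0.2560 × (1 − 0.01678) / (1 − 0.2560) = 1.568 mg/L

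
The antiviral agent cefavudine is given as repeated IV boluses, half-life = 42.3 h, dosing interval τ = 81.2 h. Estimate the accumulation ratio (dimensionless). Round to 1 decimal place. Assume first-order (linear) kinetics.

k = ln2 / t½ = 0.693147 / 42.3 = 0.01639 h⁻¹
e^(−kτ) = e^(−0.01639 × 81.2) = 0.2642
Accumulation ratio R = 1 / (1 − e^(−kτ)) = 1 / (1 − 0.2642) = 1.359

1.4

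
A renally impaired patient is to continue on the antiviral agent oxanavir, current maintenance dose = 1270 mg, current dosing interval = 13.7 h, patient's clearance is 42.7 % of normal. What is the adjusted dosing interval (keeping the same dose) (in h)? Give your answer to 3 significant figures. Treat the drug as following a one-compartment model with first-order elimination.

To keep the same average steady-state level, dosing rate must scale with clearance.
CL ratio = 42.7 / 100 = 0.4270
New interval (same dose) = 13.7 / 0.4270 = 32.08 h

32.1 h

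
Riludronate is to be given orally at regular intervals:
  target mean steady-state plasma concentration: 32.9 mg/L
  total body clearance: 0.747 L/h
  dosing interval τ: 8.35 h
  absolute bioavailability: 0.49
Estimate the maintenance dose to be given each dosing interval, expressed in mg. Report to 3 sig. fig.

At steady state, F × (Dose/τ) = Css × CL.
Dose = Css × CL × τ / F = 32.9 × 0.7470 × 8.35 / 0.49 = 418.8 mg

419 mg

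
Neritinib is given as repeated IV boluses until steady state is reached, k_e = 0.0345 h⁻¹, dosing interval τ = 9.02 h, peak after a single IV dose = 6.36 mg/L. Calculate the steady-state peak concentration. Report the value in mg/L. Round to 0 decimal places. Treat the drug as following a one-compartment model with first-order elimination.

e^(−kτ) = e^(−0.03450 × 9.02) = 0.7326
Accumulation ratio R = 1 / (1 − e^(−kτ)) = 1 / (1 − 0.7326) = 3.740
Steady-state peak = C₀ × R = 6.36 × 3.740 = 23.79 mg/L

24 mg/L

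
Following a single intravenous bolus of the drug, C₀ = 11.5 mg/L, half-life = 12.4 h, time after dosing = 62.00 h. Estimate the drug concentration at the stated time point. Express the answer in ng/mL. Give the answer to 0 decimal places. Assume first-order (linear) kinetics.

k = ln2 / t½ = 0.693147 / 12.4 = 0.05590 h⁻¹
t / t½ = 62.00 / 12.4 = 5 half-lives
C = C₀ × (1/2)^5 = 11.50 × 0.03125 = 0.3594 mg/L
Convert: 0.3594 mg/L × 1000 = 359.4 ng/mL

359 ng/mL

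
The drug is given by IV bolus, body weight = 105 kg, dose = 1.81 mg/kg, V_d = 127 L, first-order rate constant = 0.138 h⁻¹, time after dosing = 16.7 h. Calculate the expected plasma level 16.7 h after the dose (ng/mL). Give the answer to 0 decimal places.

Total dose = 1.81 × 105 = 190.1 mg
C₀ = Dose / Vd = 190.1 / 127 = 1.497 mg/L
C = C₀ · e^(−k·t) = 1.497 × e^(−0.1380 × 16.7)
  = 1.497 × 0.09980 = 0.1494 mg/L
Convert: 0.1494 mg/L × 1000 = 149.4 ng/mL

149 ng/mL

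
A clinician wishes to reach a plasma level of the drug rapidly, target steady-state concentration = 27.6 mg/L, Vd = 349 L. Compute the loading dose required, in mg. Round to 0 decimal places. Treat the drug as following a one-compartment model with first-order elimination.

LD = Css × Vd = 27.6 × 349 = 9632 mg

9632 mg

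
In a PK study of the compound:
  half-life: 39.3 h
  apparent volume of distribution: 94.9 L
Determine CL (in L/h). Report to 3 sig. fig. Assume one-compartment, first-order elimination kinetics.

1.67 L/h

k = ln2 / t½ = 0.693147 / 39.3 = 0.01764 h⁻¹
CL = k × Vd = 0.01764 × 94.9 = 1.674 L/h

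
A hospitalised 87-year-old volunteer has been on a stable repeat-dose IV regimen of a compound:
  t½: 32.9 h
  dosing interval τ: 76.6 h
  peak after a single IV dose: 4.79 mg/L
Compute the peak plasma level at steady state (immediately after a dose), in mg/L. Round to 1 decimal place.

k = ln2 / t½ = 0.693147 / 32.9 = 0.02107 h⁻¹
e^(−kτ) = e^(−0.02107 × 76.6) = 0.1991
Accumulation ratio R = 1 / (1 − e^(−kτ)) = 1 / (1 − 0.1991) = 1.249
Steady-state peak = C₀ × R = 4.79 × 1.249 = 5.983 mg/L

6.0 mg/L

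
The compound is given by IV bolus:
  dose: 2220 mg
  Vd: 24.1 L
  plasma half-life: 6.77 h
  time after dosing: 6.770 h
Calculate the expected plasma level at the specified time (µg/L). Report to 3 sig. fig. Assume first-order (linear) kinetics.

C₀ = Dose / Vd = 2220 / 24.1 = 92.12 mg/L
k = ln2 / t½ = 0.693147 / 6.77 = 0.1024 h⁻¹
t / t½ = 6.770 / 6.77 = 1 half-lives
C = C₀ × (1/2)^1 = 92.12 × 0.5000 = 46.06 mg/L
Convert: 46.06 mg/L × 1000 = 46060 µg/L

46100 µg/L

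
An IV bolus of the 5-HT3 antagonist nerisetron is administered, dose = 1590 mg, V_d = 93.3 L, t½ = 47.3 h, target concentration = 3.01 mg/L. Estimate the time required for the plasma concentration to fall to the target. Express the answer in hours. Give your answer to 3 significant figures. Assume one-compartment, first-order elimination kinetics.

C₀ = Dose / Vd = 1590 / 93.3 = 17.04 mg/L
k = ln2 / t½ = 0.693147 / 47.3 = 0.01465 h⁻¹
t = ln(C₀ / C) / k = ln(17.04 / 3.01) / 0.01465
  = ln(5.661) / 0.01465 = 1.734 / 0.01465 = 118.4 h

118 h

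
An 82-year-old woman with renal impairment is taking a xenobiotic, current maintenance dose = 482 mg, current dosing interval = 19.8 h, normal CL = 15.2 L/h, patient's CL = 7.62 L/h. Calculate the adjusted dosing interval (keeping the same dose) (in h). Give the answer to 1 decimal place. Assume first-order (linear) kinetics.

To keep the same average steady-state level, dosing rate must scale with clearance.
CL ratio = 7.62 / 15.2 = 0.5013
New interval (same dose) = 19.8 / 0.5013 = 39.50 h

39.5 h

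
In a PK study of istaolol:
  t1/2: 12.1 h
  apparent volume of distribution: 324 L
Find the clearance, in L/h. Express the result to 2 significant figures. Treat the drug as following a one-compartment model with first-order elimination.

k = ln2 / t½ = 0.693147 / 12.1 = 0.05728 h⁻¹
CL = k × Vd = 0.05728 × 324 = 18.56 L/h

19 L/h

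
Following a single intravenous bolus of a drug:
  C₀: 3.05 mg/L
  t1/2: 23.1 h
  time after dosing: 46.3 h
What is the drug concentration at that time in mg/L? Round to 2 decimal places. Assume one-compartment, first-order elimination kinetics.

0.76 mg/L

k = ln2 / t½ = 0.693147 / 23.1 = 0.03001 h⁻¹
C = C₀ · e^(−k·t) = 3.050 × e^(−0.03001 × 46.3)
  = 3.050 × 0.2492 = 0.7601 mg/L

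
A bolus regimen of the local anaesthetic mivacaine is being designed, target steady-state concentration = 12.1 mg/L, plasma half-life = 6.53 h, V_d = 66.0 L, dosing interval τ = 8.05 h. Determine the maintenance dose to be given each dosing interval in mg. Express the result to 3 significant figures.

682 mg

k = ln2 / t½ = 0.693147 / 6.53 = 0.1061 h⁻¹
CL = k × Vd = 0.1061 × 66.0 = 7.003 L/h
At steady state, Dose/τ = Css × CL.
Dose = Css × CL × τ = 12.1 × 7.003 × 8.05 = 682.1 mg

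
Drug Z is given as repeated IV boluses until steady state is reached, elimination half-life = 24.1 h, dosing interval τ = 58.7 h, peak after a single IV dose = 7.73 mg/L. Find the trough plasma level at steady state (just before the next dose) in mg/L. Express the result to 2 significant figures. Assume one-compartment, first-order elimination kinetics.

1.8 mg/L

k = ln2 / t½ = 0.693147 / 24.1 = 0.02876 h⁻¹
e^(−kτ) = e^(−0.02876 × 58.7) = 0.1848
Accumulation ratio R = 1 / (1 − e^(−kτ)) = 1 / (1 − 0.1848) = 1.227
Steady-state trough = C₀ × R × e^(−kτ) = 7.73 × 1.227 × 0.1848 = 1.753 mg/L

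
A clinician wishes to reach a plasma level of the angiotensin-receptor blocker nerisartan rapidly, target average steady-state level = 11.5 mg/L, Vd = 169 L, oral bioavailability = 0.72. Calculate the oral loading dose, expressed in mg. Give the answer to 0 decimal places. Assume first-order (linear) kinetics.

2699 mg

LD = Css × Vd / F = 11.5 × 169 / 0.72 = 2699 mg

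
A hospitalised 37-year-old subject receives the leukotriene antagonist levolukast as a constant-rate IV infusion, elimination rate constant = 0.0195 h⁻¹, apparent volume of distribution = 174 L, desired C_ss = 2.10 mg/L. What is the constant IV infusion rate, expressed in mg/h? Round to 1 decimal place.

CL = k × Vd = 0.01950 × 174 = 3.393 L/h
At steady state, infusion rate R₀ = Css × CL = 2.10 × 3.393 = 7.125 mg/h

7.1 mg/h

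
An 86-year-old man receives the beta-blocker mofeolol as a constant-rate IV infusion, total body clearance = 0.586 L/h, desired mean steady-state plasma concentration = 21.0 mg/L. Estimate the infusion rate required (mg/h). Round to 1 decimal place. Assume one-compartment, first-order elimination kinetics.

12.3 mg/h

At steady state, infusion rate R₀ = Css × CL = 21.0 × 0.5860 = 12.31 mg/h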